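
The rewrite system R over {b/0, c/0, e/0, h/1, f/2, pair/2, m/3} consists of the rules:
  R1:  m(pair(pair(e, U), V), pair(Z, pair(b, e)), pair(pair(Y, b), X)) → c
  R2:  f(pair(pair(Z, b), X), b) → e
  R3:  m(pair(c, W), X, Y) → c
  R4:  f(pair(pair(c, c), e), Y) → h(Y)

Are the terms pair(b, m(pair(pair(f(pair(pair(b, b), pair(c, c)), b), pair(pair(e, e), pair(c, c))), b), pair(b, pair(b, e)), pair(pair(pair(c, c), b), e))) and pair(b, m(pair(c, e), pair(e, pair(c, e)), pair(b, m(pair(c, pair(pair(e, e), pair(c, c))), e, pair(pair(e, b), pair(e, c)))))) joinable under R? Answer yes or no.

Reduce t₁ = pair(b, m(pair(pair(f(pair(pair(b, b), pair(c, c)), b), pair(pair(e, e), pair(c, c))), b), pair(b, pair(b, e)), pair(pair(pair(c, c), b), e))):
1. pair(b, m(pair(pair(f(pair(pair(b, b), pair(c, c)), b), pair(pair(e, e), pair(c, c))), b), pair(b, pair(b, e)), pair(pair(pair(c, c), b), e)))  →  pair(b, m(pair(pair(e, pair(pair(e, e), pair(c, c))), b), pair(b, pair(b, e)), pair(pair(pair(c, c), b), e)))   [R2 at 2.1.1.1]
2. pair(b, m(pair(pair(e, pair(pair(e, e), pair(c, c))), b), pair(b, pair(b, e)), pair(pair(pair(c, c), b), e)))  →  pair(b, c)   [R1 at 2]

Reduce t₂ = pair(b, m(pair(c, e), pair(e, pair(c, e)), pair(b, m(pair(c, pair(pair(e, e), pair(c, c))), e, pair(pair(e, b), pair(e, c)))))):
1. pair(b, m(pair(c, e), pair(e, pair(c, e)), pair(b, m(pair(c, pair(pair(e, e), pair(c, c))), e, pair(pair(e, b), pair(e, c))))))  →  pair(b, c)   [R3 at 2]

yes — NF(t₁) = pair(b, c), NF(t₂) = pair(b, c)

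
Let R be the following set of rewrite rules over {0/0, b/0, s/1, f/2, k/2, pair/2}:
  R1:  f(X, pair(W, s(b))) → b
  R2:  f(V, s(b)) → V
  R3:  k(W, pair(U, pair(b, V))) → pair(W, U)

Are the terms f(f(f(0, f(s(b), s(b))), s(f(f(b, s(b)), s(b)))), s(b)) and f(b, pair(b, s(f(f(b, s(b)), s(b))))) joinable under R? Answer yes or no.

no — NF(t₁) = 0, NF(t₂) = b

Reduce t₁ = f(f(f(0, f(s(b), s(b))), s(f(f(b, s(b)), s(b)))), s(b)):
1. f(f(f(0, f(s(b), s(b))), s(f(f(b, s(b)), s(b)))), s(b))  →  f(f(0, f(s(b), s(b))), s(f(f(b, s(b)), s(b))))   [R2 at ε]
2. f(f(0, f(s(b), s(b))), s(f(f(b, s(b)), s(b))))  →  f(f(0, s(b)), s(f(f(b, s(b)), s(b))))   [R2 at 1.2]
3. f(f(0, s(b)), s(f(f(b, s(b)), s(b))))  →  f(0, s(f(f(b, s(b)), s(b))))   [R2 at 1]
4. f(0, s(f(f(b, s(b)), s(b))))  →  f(0, s(f(b, s(b))))   [R2 at 2.1]
5. f(0, s(f(b, s(b))))  →  f(0, s(b))   [R2 at 2.1]
6. f(0, s(b))  →  0   [R2 at ε]

Reduce t₂ = f(b, pair(b, s(f(f(b, s(b)), s(b))))):
1. f(b, pair(b, s(f(f(b, s(b)), s(b)))))  →  f(b, pair(b, s(f(b, s(b)))))   [R2 at 2.2.1]
2. f(b, pair(b, s(f(b, s(b)))))  →  f(b, pair(b, s(b)))   [R2 at 2.2.1]
3. f(b, pair(b, s(b)))  →  b   [R1 at ε]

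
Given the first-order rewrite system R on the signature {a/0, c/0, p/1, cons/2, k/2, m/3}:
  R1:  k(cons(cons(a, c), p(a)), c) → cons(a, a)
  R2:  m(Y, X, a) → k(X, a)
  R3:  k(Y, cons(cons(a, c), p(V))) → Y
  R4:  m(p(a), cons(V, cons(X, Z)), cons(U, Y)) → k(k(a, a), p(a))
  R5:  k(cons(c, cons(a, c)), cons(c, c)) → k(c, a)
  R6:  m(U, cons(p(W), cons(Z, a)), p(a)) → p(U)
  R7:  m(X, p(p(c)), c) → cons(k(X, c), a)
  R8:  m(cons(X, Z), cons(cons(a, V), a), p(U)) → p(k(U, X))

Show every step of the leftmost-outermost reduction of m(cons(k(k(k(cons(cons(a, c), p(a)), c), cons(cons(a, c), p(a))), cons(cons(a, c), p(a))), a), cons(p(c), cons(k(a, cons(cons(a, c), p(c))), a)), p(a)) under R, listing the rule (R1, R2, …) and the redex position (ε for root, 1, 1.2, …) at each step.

p(cons(cons(a, a), a))

1. m(cons(k(k(k(cons(cons(a, c), p(a)), c), cons(cons(a, c), p(a))), cons(cons(a, c), p(a))), a), cons(p(c), cons(k(a, cons(cons(a, c), p(c))), a)), p(a))  →  p(cons(k(k(k(cons(cons(a, c), p(a)), c), cons(cons(a, c), p(a))), cons(cons(a, c), p(a))), a))   [R6 at ε]
2. p(cons(k(k(k(cons(cons(a, c), p(a)), c), cons(cons(a, c), p(a))), cons(cons(a, c), p(a))), a))  →  p(cons(k(k(cons(cons(a, c), p(a)), c), cons(cons(a, c), p(a))), a))   [R3 at 1.1]
3. p(cons(k(k(cons(cons(a, c), p(a)), c), cons(cons(a, c), p(a))), a))  →  p(cons(k(cons(cons(a, c), p(a)), c), a))   [R3 at 1.1]
4. p(cons(k(cons(cons(a, c), p(a)), c), a))  →  p(cons(cons(a, a), a))   [R1 at 1.1]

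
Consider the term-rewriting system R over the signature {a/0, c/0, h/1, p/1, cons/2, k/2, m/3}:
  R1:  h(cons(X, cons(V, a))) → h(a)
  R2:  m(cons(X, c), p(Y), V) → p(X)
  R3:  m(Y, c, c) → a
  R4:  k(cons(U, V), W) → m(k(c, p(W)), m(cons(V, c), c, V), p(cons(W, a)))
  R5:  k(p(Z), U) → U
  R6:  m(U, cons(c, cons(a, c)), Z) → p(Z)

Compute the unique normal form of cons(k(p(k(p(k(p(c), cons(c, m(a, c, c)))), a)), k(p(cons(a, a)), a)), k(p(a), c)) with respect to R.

1. cons(k(p(k(p(k(p(c), cons(c, m(a, c, c)))), a)), k(p(cons(a, a)), a)), k(p(a), c))  →  cons(k(p(cons(a, a)), a), k(p(a), c))   [R5 at 1]
2. cons(k(p(cons(a, a)), a), k(p(a), c))  →  cons(a, k(p(a), c))   [R5 at 1]
3. cons(a, k(p(a), c))  →  cons(a, c)   [R5 at 2]

cons(a, c)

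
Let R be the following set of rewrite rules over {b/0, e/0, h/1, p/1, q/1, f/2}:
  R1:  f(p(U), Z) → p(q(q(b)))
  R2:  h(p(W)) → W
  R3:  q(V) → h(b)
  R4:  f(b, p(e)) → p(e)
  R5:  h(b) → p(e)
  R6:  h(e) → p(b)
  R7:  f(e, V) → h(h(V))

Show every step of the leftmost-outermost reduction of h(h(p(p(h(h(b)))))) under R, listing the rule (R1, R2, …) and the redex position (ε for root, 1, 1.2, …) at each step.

e

1. h(h(p(p(h(h(b))))))  →  h(p(h(h(b))))   [R2 at 1]
2. h(p(h(h(b))))  →  h(h(b))   [R2 at ε]
3. h(h(b))  →  h(p(e))   [R5 at 1]
4. h(p(e))  →  e   [R2 at ε]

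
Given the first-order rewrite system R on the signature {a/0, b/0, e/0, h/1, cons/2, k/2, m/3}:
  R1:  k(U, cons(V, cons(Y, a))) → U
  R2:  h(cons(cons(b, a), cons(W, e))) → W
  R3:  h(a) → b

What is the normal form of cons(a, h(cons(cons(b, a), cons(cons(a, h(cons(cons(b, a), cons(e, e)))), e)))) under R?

cons(a, cons(a, e))

1. cons(a, h(cons(cons(b, a), cons(cons(a, h(cons(cons(b, a), cons(e, e)))), e))))  →  cons(a, cons(a, h(cons(cons(b, a), cons(e, e)))))   [R2 at 2]
2. cons(a, cons(a, h(cons(cons(b, a), cons(e, e)))))  →  cons(a, cons(a, e))   [R2 at 2.2]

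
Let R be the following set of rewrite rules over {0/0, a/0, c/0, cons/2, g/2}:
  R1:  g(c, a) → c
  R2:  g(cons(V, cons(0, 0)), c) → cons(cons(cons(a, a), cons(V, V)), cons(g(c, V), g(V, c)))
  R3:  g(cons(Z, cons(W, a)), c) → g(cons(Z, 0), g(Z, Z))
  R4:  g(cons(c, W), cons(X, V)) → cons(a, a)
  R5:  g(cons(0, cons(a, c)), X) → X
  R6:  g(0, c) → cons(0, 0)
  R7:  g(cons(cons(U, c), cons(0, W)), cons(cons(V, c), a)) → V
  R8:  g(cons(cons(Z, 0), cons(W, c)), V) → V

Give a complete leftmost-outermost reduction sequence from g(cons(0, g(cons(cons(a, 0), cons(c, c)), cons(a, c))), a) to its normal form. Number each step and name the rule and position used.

a

1. g(cons(0, g(cons(cons(a, 0), cons(c, c)), cons(a, c))), a)  →  g(cons(0, cons(a, c)), a)   [R8 at 1.2]
2. g(cons(0, cons(a, c)), a)  →  a   [R5 at ε]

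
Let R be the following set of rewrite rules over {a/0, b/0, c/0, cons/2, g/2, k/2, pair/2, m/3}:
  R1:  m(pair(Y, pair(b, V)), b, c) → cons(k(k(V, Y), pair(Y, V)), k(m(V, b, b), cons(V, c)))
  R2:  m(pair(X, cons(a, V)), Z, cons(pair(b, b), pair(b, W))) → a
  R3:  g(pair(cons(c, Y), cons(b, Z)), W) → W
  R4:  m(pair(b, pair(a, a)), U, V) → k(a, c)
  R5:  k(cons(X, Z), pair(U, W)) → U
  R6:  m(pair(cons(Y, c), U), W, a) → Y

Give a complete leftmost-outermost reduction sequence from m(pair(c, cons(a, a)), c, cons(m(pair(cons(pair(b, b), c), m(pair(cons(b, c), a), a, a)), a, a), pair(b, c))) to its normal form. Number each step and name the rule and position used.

1. m(pair(c, cons(a, a)), c, cons(m(pair(cons(pair(b, b), c), m(pair(cons(b, c), a), a, a)), a, a), pair(b, c)))  →  m(pair(c, cons(a, a)), c, cons(pair(b, b), pair(b, c)))   [R6 at 3.1]
2. m(pair(c, cons(a, a)), c, cons(pair(b, b), pair(b, c)))  →  a   [R2 at ε]

a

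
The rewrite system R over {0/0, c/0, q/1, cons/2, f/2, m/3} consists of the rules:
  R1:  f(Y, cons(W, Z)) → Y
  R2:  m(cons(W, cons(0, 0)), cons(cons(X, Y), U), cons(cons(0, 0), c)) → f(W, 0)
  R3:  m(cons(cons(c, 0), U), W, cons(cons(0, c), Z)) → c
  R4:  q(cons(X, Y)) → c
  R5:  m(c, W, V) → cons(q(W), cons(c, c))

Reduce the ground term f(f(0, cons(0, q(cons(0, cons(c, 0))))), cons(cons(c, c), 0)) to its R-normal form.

1. f(f(0, cons(0, q(cons(0, cons(c, 0))))), cons(cons(c, c), 0))  →  f(0, cons(0, q(cons(0, cons(c, 0)))))   [R1 at ε]
2. f(0, cons(0, q(cons(0, cons(c, 0)))))  →  0   [R1 at ε]

0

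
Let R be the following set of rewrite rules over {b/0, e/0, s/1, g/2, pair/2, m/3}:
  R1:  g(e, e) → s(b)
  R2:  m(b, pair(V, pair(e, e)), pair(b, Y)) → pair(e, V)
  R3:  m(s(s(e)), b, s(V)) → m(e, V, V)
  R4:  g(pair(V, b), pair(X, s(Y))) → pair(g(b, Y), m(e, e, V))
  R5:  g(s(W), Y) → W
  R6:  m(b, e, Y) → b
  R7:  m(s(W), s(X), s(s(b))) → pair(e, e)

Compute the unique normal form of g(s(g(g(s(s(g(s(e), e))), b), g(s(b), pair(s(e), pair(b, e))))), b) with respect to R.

1. g(s(g(g(s(s(g(s(e), e))), b), g(s(b), pair(s(e), pair(b, e))))), b)  →  g(g(s(s(g(s(e), e))), b), g(s(b), pair(s(e), pair(b, e))))   [R5 at ε]
2. g(g(s(s(g(s(e), e))), b), g(s(b), pair(s(e), pair(b, e))))  →  g(s(g(s(e), e)), g(s(b), pair(s(e), pair(b, e))))   [R5 at 1]
3. g(s(g(s(e), e)), g(s(b), pair(s(e), pair(b, e))))  →  g(s(e), e)   [R5 at ε]
4. g(s(e), e)  →  e   [R5 at ε]

e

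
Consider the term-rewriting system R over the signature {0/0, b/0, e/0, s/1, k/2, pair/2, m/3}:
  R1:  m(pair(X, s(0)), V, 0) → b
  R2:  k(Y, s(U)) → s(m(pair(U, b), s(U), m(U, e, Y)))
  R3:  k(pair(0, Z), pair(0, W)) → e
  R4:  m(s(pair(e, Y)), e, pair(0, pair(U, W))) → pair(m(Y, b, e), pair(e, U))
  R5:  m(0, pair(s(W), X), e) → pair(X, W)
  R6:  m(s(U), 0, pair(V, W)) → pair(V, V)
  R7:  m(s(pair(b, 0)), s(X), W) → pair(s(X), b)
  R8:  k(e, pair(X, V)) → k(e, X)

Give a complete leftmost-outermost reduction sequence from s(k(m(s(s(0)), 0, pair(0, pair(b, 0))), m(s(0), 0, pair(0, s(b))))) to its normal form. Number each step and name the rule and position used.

1. s(k(m(s(s(0)), 0, pair(0, pair(b, 0))), m(s(0), 0, pair(0, s(b)))))  →  s(k(pair(0, 0), m(s(0), 0, pair(0, s(b)))))   [R6 at 1.1]
2. s(k(pair(0, 0), m(s(0), 0, pair(0, s(b)))))  →  s(k(pair(0, 0), pair(0, 0)))   [R6 at 1.2]
3. s(k(pair(0, 0), pair(0, 0)))  →  s(e)   [R3 at 1]

s(e)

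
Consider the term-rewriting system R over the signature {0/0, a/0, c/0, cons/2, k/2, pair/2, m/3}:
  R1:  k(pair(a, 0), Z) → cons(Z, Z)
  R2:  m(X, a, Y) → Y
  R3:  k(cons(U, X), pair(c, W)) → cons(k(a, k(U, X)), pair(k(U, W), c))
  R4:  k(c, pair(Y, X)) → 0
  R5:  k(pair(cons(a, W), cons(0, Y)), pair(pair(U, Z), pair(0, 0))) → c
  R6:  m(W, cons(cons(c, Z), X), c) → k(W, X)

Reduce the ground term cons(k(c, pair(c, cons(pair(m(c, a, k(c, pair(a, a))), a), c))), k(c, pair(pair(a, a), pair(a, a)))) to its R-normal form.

1. cons(k(c, pair(c, cons(pair(m(c, a, k(c, pair(a, a))), a), c))), k(c, pair(pair(a, a), pair(a, a))))  →  cons(0, k(c, pair(pair(a, a), pair(a, a))))   [R4 at 1]
2. cons(0, k(c, pair(pair(a, a), pair(a, a))))  →  cons(0, 0)   [R4 at 2]

cons(0, 0)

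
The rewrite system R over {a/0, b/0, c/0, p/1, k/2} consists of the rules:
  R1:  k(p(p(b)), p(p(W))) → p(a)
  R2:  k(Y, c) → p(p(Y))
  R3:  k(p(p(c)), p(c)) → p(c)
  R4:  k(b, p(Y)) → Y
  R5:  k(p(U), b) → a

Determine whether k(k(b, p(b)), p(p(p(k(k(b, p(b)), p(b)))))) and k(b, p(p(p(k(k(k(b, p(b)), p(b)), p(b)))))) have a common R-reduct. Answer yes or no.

Reduce t₁ = k(k(b, p(b)), p(p(p(k(k(b, p(b)), p(b)))))):
1. k(k(b, p(b)), p(p(p(k(k(b, p(b)), p(b))))))  →  k(b, p(p(p(k(k(b, p(b)), p(b))))))   [R4 at 1]
2. k(b, p(p(p(k(k(b, p(b)), p(b))))))  →  p(p(k(k(b, p(b)), p(b))))   [R4 at ε]
3. p(p(k(k(b, p(b)), p(b))))  →  p(p(k(b, p(b))))   [R4 at 1.1.1]
4. p(p(k(b, p(b))))  →  p(p(b))   [R4 at 1.1]

Reduce t₂ = k(b, p(p(p(k(k(k(b, p(b)), p(b)), p(b)))))):
1. k(b, p(p(p(k(k(k(b, p(b)), p(b)), p(b))))))  →  p(p(k(k(k(b, p(b)), p(b)), p(b))))   [R4 at ε]
2. p(p(k(k(k(b, p(b)), p(b)), p(b))))  →  p(p(k(k(b, p(b)), p(b))))   [R4 at 1.1.1.1]
3. p(p(k(k(b, p(b)), p(b))))  →  p(p(k(b, p(b))))   [R4 at 1.1.1]
4. p(p(k(b, p(b))))  →  p(p(b))   [R4 at 1.1]

yes — NF(t₁) = p(p(b)), NF(t₂) = p(p(b))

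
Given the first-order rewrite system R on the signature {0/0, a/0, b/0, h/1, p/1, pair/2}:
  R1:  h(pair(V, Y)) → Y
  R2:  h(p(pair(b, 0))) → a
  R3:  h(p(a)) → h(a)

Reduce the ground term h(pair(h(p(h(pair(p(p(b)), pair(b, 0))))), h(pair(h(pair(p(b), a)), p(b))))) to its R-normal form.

1. h(pair(h(p(h(pair(p(p(b)), pair(b, 0))))), h(pair(h(pair(p(b), a)), p(b)))))  →  h(pair(h(pair(p(b), a)), p(b)))   [R1 at ε]
2. h(pair(h(pair(p(b), a)), p(b)))  →  p(b)   [R1 at ε]

p(b)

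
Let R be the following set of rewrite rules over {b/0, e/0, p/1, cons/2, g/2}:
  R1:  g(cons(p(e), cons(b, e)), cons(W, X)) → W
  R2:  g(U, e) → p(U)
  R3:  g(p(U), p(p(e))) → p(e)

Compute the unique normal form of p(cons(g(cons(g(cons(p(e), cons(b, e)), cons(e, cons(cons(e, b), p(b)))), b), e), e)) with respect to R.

p(cons(p(cons(e, b)), e))

1. p(cons(g(cons(g(cons(p(e), cons(b, e)), cons(e, cons(cons(e, b), p(b)))), b), e), e))  →  p(cons(p(cons(g(cons(p(e), cons(b, e)), cons(e, cons(cons(e, b), p(b)))), b)), e))   [R2 at 1.1]
2. p(cons(p(cons(g(cons(p(e), cons(b, e)), cons(e, cons(cons(e, b), p(b)))), b)), e))  →  p(cons(p(cons(e, b)), e))   [R1 at 1.1.1.1]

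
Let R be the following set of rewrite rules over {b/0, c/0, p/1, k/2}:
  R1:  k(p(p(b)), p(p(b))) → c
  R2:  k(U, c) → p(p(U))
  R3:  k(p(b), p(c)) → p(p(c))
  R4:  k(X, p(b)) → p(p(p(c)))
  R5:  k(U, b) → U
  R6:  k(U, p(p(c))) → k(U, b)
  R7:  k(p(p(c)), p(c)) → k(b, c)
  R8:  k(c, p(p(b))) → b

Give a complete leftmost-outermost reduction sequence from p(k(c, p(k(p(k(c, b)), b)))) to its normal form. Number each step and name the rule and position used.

1. p(k(c, p(k(p(k(c, b)), b))))  →  p(k(c, p(p(k(c, b)))))   [R5 at 1.2.1]
2. p(k(c, p(p(k(c, b)))))  →  p(k(c, p(p(c))))   [R5 at 1.2.1.1]
3. p(k(c, p(p(c))))  →  p(k(c, b))   [R6 at 1]
4. p(k(c, b))  →  p(c)   [R5 at 1]

p(c)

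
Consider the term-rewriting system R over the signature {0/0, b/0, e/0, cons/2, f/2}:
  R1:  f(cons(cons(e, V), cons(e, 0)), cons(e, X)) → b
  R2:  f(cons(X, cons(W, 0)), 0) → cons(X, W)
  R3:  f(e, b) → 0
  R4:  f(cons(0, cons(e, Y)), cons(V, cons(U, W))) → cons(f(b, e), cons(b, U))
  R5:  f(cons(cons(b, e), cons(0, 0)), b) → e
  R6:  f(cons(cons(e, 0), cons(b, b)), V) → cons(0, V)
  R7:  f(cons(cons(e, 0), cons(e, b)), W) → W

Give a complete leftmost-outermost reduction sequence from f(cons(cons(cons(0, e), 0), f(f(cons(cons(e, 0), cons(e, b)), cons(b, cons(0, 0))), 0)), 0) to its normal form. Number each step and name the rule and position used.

cons(cons(cons(0, e), 0), b)

1. f(cons(cons(cons(0, e), 0), f(f(cons(cons(e, 0), cons(e, b)), cons(b, cons(0, 0))), 0)), 0)  →  f(cons(cons(cons(0, e), 0), f(cons(b, cons(0, 0)), 0)), 0)   [R7 at 1.2.1]
2. f(cons(cons(cons(0, e), 0), f(cons(b, cons(0, 0)), 0)), 0)  →  f(cons(cons(cons(0, e), 0), cons(b, 0)), 0)   [R2 at 1.2]
3. f(cons(cons(cons(0, e), 0), cons(b, 0)), 0)  →  cons(cons(cons(0, e), 0), b)   [R2 at ε]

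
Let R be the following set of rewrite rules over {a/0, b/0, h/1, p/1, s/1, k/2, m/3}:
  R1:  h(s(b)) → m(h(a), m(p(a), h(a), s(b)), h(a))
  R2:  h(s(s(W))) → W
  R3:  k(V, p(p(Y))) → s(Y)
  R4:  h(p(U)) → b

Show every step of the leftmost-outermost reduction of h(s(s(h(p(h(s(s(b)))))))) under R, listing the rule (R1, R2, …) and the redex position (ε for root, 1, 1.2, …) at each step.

1. h(s(s(h(p(h(s(s(b))))))))  →  h(p(h(s(s(b)))))   [R2 at ε]
2. h(p(h(s(s(b)))))  →  b   [R4 at ε]

b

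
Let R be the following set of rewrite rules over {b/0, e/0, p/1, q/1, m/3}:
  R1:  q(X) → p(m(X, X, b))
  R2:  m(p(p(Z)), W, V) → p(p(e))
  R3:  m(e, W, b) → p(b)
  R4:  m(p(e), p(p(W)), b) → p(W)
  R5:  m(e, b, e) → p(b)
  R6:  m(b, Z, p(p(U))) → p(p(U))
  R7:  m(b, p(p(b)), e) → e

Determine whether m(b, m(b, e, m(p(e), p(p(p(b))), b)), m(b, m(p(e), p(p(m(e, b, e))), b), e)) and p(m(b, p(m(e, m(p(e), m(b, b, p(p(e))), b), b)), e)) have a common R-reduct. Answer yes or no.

Reduce t₁ = m(b, m(b, e, m(p(e), p(p(p(b))), b)), m(b, m(p(e), p(p(m(e, b, e))), b), e)):
1. m(b, m(b, e, m(p(e), p(p(p(b))), b)), m(b, m(p(e), p(p(m(e, b, e))), b), e))  →  m(b, m(b, e, p(p(b))), m(b, m(p(e), p(p(m(e, b, e))), b), e))   [R4 at 2.3]
2. m(b, m(b, e, p(p(b))), m(b, m(p(e), p(p(m(e, b, e))), b), e))  →  m(b, p(p(b)), m(b, m(p(e), p(p(m(e, b, e))), b), e))   [R6 at 2]
3. m(b, p(p(b)), m(b, m(p(e), p(p(m(e, b, e))), b), e))  →  m(b, p(p(b)), m(b, p(m(e, b, e)), e))   [R4 at 3.2]
4. m(b, p(p(b)), m(b, p(m(e, b, e)), e))  →  m(b, p(p(b)), m(b, p(p(b)), e))   [R5 at 3.2.1]
5. m(b, p(p(b)), m(b, p(p(b)), e))  →  m(b, p(p(b)), e)   [R7 at 3]
6. m(b, p(p(b)), e)  →  e   [R7 at ε]

Reduce t₂ = p(m(b, p(m(e, m(p(e), m(b, b, p(p(e))), b), b)), e)):
1. p(m(b, p(m(e, m(p(e), m(b, b, p(p(e))), b), b)), e))  →  p(m(b, p(p(b)), e))   [R3 at 1.2.1]
2. p(m(b, p(p(b)), e))  →  p(e)   [R7 at 1]

no — NF(t₁) = e, NF(t₂) = p(e)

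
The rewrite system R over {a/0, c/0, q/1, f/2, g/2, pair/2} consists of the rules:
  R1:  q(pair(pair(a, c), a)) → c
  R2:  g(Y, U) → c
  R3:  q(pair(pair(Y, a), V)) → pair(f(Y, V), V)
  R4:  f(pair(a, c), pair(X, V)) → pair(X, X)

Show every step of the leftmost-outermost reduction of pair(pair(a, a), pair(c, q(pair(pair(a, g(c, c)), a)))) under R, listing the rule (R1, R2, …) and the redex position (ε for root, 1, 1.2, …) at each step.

1. pair(pair(a, a), pair(c, q(pair(pair(a, g(c, c)), a))))  →  pair(pair(a, a), pair(c, q(pair(pair(a, c), a))))   [R2 at 2.2.1.1.2]
2. pair(pair(a, a), pair(c, q(pair(pair(a, c), a))))  →  pair(pair(a, a), pair(c, c))   [R1 at 2.2]

pair(pair(a, a), pair(c, c))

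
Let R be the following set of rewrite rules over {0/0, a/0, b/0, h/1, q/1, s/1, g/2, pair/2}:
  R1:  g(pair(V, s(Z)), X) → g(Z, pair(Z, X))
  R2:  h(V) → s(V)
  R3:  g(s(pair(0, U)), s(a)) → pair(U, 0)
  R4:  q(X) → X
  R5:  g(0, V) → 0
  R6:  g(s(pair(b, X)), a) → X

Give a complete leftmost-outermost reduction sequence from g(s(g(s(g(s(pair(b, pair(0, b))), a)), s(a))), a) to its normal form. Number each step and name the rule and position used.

1. g(s(g(s(g(s(pair(b, pair(0, b))), a)), s(a))), a)  →  g(s(g(s(pair(0, b)), s(a))), a)   [R6 at 1.1.1.1]
2. g(s(g(s(pair(0, b)), s(a))), a)  →  g(s(pair(b, 0)), a)   [R3 at 1.1]
3. g(s(pair(b, 0)), a)  →  0   [R6 at ε]

0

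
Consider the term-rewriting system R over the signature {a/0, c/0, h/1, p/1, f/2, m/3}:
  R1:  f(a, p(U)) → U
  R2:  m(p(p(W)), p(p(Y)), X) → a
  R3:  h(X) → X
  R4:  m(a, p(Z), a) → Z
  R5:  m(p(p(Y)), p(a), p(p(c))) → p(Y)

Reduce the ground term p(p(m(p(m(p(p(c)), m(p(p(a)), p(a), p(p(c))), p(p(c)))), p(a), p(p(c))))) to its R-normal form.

1. p(p(m(p(m(p(p(c)), m(p(p(a)), p(a), p(p(c))), p(p(c)))), p(a), p(p(c)))))  →  p(p(m(p(m(p(p(c)), p(a), p(p(c)))), p(a), p(p(c)))))   [R5 at 1.1.1.1.2]
2. p(p(m(p(m(p(p(c)), p(a), p(p(c)))), p(a), p(p(c)))))  →  p(p(m(p(p(c)), p(a), p(p(c)))))   [R5 at 1.1.1.1]
3. p(p(m(p(p(c)), p(a), p(p(c)))))  →  p(p(p(c)))   [R5 at 1.1]

p(p(p(c)))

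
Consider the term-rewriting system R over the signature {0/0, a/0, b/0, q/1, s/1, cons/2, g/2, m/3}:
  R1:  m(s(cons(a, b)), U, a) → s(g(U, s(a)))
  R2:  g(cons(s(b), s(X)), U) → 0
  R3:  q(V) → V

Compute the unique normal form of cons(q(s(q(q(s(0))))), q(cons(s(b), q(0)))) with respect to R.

cons(s(s(0)), cons(s(b), 0))

1. cons(q(s(q(q(s(0))))), q(cons(s(b), q(0))))  →  cons(s(q(q(s(0)))), q(cons(s(b), q(0))))   [R3 at 1]
2. cons(s(q(q(s(0)))), q(cons(s(b), q(0))))  →  cons(s(q(s(0))), q(cons(s(b), q(0))))   [R3 at 1.1]
3. cons(s(q(s(0))), q(cons(s(b), q(0))))  →  cons(s(s(0)), q(cons(s(b), q(0))))   [R3 at 1.1]
4. cons(s(s(0)), q(cons(s(b), q(0))))  →  cons(s(s(0)), cons(s(b), q(0)))   [R3 at 2]
5. cons(s(s(0)), cons(s(b), q(0)))  →  cons(s(s(0)), cons(s(b), 0))   [R3 at 2.2]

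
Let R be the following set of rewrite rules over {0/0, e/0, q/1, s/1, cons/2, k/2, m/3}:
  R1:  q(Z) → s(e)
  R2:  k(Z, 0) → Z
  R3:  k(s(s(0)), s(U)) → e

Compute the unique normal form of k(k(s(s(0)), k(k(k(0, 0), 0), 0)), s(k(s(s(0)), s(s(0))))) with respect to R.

1. k(k(s(s(0)), k(k(k(0, 0), 0), 0)), s(k(s(s(0)), s(s(0)))))  →  k(k(s(s(0)), k(k(0, 0), 0)), s(k(s(s(0)), s(s(0)))))   [R2 at 1.2]
2. k(k(s(s(0)), k(k(0, 0), 0)), s(k(s(s(0)), s(s(0)))))  →  k(k(s(s(0)), k(0, 0)), s(k(s(s(0)), s(s(0)))))   [R2 at 1.2]
3. k(k(s(s(0)), k(0, 0)), s(k(s(s(0)), s(s(0)))))  →  k(k(s(s(0)), 0), s(k(s(s(0)), s(s(0)))))   [R2 at 1.2]
4. k(k(s(s(0)), 0), s(k(s(s(0)), s(s(0)))))  →  k(s(s(0)), s(k(s(s(0)), s(s(0)))))   [R2 at 1]
5. k(s(s(0)), s(k(s(s(0)), s(s(0)))))  →  e   [R3 at ε]

e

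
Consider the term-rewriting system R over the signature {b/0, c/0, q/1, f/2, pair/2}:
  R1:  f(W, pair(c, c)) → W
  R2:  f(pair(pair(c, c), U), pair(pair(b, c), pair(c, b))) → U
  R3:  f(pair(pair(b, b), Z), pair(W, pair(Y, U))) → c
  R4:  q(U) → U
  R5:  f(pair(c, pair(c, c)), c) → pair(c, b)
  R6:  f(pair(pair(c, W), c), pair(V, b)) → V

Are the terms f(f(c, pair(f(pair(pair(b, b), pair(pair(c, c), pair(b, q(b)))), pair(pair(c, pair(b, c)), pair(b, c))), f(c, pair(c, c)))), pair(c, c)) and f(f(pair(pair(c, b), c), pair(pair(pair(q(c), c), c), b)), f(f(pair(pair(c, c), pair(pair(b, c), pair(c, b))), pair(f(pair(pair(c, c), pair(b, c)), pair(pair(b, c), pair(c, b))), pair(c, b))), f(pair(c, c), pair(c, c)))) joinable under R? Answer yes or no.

Reduce t₁ = f(f(c, pair(f(pair(pair(b, b), pair(pair(c, c), pair(b, q(b)))), pair(pair(c, pair(b, c)), pair(b, c))), f(c, pair(c, c)))), pair(c, c)):
1. f(f(c, pair(f(pair(pair(b, b), pair(pair(c, c), pair(b, q(b)))), pair(pair(c, pair(b, c)), pair(b, c))), f(c, pair(c, c)))), pair(c, c))  →  f(c, pair(f(pair(pair(b, b), pair(pair(c, c), pair(b, q(b)))), pair(pair(c, pair(b, c)), pair(b, c))), f(c, pair(c, c))))   [R1 at ε]
2. f(c, pair(f(pair(pair(b, b), pair(pair(c, c), pair(b, q(b)))), pair(pair(c, pair(b, c)), pair(b, c))), f(c, pair(c, c))))  →  f(c, pair(c, f(c, pair(c, c))))   [R3 at 2.1]
3. f(c, pair(c, f(c, pair(c, c))))  →  f(c, pair(c, c))   [R1 at 2.2]
4. f(c, pair(c, c))  →  c   [R1 at ε]

Reduce t₂ = f(f(pair(pair(c, b), c), pair(pair(pair(q(c), c), c), b)), f(f(pair(pair(c, c), pair(pair(b, c), pair(c, b))), pair(f(pair(pair(c, c), pair(b, c)), pair(pair(b, c), pair(c, b))), pair(c, b))), f(pair(c, c), pair(c, c)))):
1. f(f(pair(pair(c, b), c), pair(pair(pair(q(c), c), c), b)), f(f(pair(pair(c, c), pair(pair(b, c), pair(c, b))), pair(f(pair(pair(c, c), pair(b, c)), pair(pair(b, c), pair(c, b))), pair(c, b))), f(pair(c, c), pair(c, c))))  →  f(pair(pair(q(c), c), c), f(f(pair(pair(c, c), pair(pair(b, c), pair(c, b))), pair(f(pair(pair(c, c), pair(b, c)), pair(pair(b, c), pair(c, b))), pair(c, b))), f(pair(c, c), pair(c, c))))   [R6 at 1]
2. f(pair(pair(q(c), c), c), f(f(pair(pair(c, c), pair(pair(b, c), pair(c, b))), pair(f(pair(pair(c, c), pair(b, c)), pair(pair(b, c), pair(c, b))), pair(c, b))), f(pair(c, c), pair(c, c))))  →  f(pair(pair(c, c), c), f(f(pair(pair(c, c), pair(pair(b, c), pair(c, b))), pair(f(pair(pair(c, c), pair(b, c)), pair(pair(b, c), pair(c, b))), pair(c, b))), f(pair(c, c), pair(c, c))))   [R4 at 1.1.1]
3. f(pair(pair(c, c), c), f(f(pair(pair(c, c), pair(pair(b, c), pair(c, b))), pair(f(pair(pair(c, c), pair(b, c)), pair(pair(b, c), pair(c, b))), pair(c, b))), f(pair(c, c), pair(c, c))))  →  f(pair(pair(c, c), c), f(f(pair(pair(c, c), pair(pair(b, c), pair(c, b))), pair(pair(b, c), pair(c, b))), f(pair(c, c), pair(c, c))))   [R2 at 2.1.2.1]
4. f(pair(pair(c, c), c), f(f(pair(pair(c, c), pair(pair(b, c), pair(c, b))), pair(pair(b, c), pair(c, b))), f(pair(c, c), pair(c, c))))  →  f(pair(pair(c, c), c), f(pair(pair(b, c), pair(c, b)), f(pair(c, c), pair(c, c))))   [R2 at 2.1]
5. f(pair(pair(c, c), c), f(pair(pair(b, c), pair(c, b)), f(pair(c, c), pair(c, c))))  →  f(pair(pair(c, c), c), f(pair(pair(b, c), pair(c, b)), pair(c, c)))   [R1 at 2.2]
6. f(pair(pair(c, c), c), f(pair(pair(b, c), pair(c, b)), pair(c, c)))  →  f(pair(pair(c, c), c), pair(pair(b, c), pair(c, b)))   [R1 at 2]
7. f(pair(pair(c, c), c), pair(pair(b, c), pair(c, b)))  →  c   [R2 at ε]

yes — NF(t₁) = c, NF(t₂) = c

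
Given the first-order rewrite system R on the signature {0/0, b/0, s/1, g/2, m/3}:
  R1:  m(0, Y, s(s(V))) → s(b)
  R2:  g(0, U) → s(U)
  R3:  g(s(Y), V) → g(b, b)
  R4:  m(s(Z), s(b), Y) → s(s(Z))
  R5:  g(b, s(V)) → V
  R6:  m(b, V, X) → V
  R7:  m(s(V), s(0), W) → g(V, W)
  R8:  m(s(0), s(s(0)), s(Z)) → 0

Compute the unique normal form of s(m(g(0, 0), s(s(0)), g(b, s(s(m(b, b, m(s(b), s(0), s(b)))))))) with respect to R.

s(0)

1. s(m(g(0, 0), s(s(0)), g(b, s(s(m(b, b, m(s(b), s(0), s(b))))))))  →  s(m(s(0), s(s(0)), g(b, s(s(m(b, b, m(s(b), s(0), s(b))))))))   [R2 at 1.1]
2. s(m(s(0), s(s(0)), g(b, s(s(m(b, b, m(s(b), s(0), s(b))))))))  →  s(m(s(0), s(s(0)), s(m(b, b, m(s(b), s(0), s(b))))))   [R5 at 1.3]
3. s(m(s(0), s(s(0)), s(m(b, b, m(s(b), s(0), s(b))))))  →  s(0)   [R8 at 1]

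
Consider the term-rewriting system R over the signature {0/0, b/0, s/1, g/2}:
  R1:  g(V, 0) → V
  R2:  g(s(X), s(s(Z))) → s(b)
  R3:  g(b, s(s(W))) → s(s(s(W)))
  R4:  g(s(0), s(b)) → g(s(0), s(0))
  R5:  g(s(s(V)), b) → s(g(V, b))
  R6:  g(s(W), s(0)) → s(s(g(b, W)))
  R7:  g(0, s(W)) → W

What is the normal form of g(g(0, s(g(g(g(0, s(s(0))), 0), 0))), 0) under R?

1. g(g(0, s(g(g(g(0, s(s(0))), 0), 0))), 0)  →  g(0, s(g(g(g(0, s(s(0))), 0), 0)))   [R1 at ε]
2. g(0, s(g(g(g(0, s(s(0))), 0), 0)))  →  g(g(g(0, s(s(0))), 0), 0)   [R7 at ε]
3. g(g(g(0, s(s(0))), 0), 0)  →  g(g(0, s(s(0))), 0)   [R1 at ε]
4. g(g(0, s(s(0))), 0)  →  g(0, s(s(0)))   [R1 at ε]
5. g(0, s(s(0)))  →  s(0)   [R7 at ε]

s(0)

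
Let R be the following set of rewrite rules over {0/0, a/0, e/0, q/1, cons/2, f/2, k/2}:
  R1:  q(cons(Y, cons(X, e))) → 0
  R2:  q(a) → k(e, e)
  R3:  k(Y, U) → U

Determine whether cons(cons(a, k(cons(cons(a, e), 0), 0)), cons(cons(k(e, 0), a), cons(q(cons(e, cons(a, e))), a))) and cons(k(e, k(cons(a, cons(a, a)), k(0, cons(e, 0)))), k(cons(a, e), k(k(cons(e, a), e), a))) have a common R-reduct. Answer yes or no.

Reduce t₁ = cons(cons(a, k(cons(cons(a, e), 0), 0)), cons(cons(k(e, 0), a), cons(q(cons(e, cons(a, e))), a))):
1. cons(cons(a, k(cons(cons(a, e), 0), 0)), cons(cons(k(e, 0), a), cons(q(cons(e, cons(a, e))), a)))  →  cons(cons(a, 0), cons(cons(k(e, 0), a), cons(q(cons(e, cons(a, e))), a)))   [R3 at 1.2]
2. cons(cons(a, 0), cons(cons(k(e, 0), a), cons(q(cons(e, cons(a, e))), a)))  →  cons(cons(a, 0), cons(cons(0, a), cons(q(cons(e, cons(a, e))), a)))   [R3 at 2.1.1]
3. cons(cons(a, 0), cons(cons(0, a), cons(q(cons(e, cons(a, e))), a)))  →  cons(cons(a, 0), cons(cons(0, a), cons(0, a)))   [R1 at 2.2.1]

Reduce t₂ = cons(k(e, k(cons(a, cons(a, a)), k(0, cons(e, 0)))), k(cons(a, e), k(k(cons(e, a), e), a))):
1. cons(k(e, k(cons(a, cons(a, a)), k(0, cons(e, 0)))), k(cons(a, e), k(k(cons(e, a), e), a)))  →  cons(k(cons(a, cons(a, a)), k(0, cons(e, 0))), k(cons(a, e), k(k(cons(e, a), e), a)))   [R3 at 1]
2. cons(k(cons(a, cons(a, a)), k(0, cons(e, 0))), k(cons(a, e), k(k(cons(e, a), e), a)))  →  cons(k(0, cons(e, 0)), k(cons(a, e), k(k(cons(e, a), e), a)))   [R3 at 1]
3. cons(k(0, cons(e, 0)), k(cons(a, e), k(k(cons(e, a), e), a)))  →  cons(cons(e, 0), k(cons(a, e), k(k(cons(e, a), e), a)))   [R3 at 1]
4. cons(cons(e, 0), k(cons(a, e), k(k(cons(e, a), e), a)))  →  cons(cons(e, 0), k(k(cons(e, a), e), a))   [R3 at 2]
5. cons(cons(e, 0), k(k(cons(e, a), e), a))  →  cons(cons(e, 0), a)   [R3 at 2]

no — NF(t₁) = cons(cons(a, 0), cons(cons(0, a), cons(0, a))), NF(t₂) = cons(cons(e, 0), a)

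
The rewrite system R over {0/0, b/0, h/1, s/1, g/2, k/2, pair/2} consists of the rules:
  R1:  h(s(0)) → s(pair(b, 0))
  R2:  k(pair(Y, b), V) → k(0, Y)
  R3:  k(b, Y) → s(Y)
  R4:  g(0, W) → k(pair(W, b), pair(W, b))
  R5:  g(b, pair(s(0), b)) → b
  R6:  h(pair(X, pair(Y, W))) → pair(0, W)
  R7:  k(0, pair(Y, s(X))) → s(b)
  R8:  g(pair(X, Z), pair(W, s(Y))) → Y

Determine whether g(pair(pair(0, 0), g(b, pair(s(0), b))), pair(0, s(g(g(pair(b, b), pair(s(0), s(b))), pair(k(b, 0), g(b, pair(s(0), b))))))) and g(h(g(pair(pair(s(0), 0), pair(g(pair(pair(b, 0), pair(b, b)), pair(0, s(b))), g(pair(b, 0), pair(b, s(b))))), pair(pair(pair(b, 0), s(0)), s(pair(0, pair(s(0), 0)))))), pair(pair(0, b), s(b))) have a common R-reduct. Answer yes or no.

Reduce t₁ = g(pair(pair(0, 0), g(b, pair(s(0), b))), pair(0, s(g(g(pair(b, b), pair(s(0), s(b))), pair(k(b, 0), g(b, pair(s(0), b))))))):
1. g(pair(pair(0, 0), g(b, pair(s(0), b))), pair(0, s(g(g(pair(b, b), pair(s(0), s(b))), pair(k(b, 0), g(b, pair(s(0), b)))))))  →  g(g(pair(b, b), pair(s(0), s(b))), pair(k(b, 0), g(b, pair(s(0), b))))   [R8 at ε]
2. g(g(pair(b, b), pair(s(0), s(b))), pair(k(b, 0), g(b, pair(s(0), b))))  →  g(b, pair(k(b, 0), g(b, pair(s(0), b))))   [R8 at 1]
3. g(b, pair(k(b, 0), g(b, pair(s(0), b))))  →  g(b, pair(s(0), g(b, pair(s(0), b))))   [R3 at 2.1]
4. g(b, pair(s(0), g(b, pair(s(0), b))))  →  g(b, pair(s(0), b))   [R5 at 2.2]
5. g(b, pair(s(0), b))  →  b   [R5 at ε]

Reduce t₂ = g(h(g(pair(pair(s(0), 0), pair(g(pair(pair(b, 0), pair(b, b)), pair(0, s(b))), g(pair(b, 0), pair(b, s(b))))), pair(pair(pair(b, 0), s(0)), s(pair(0, pair(s(0), 0)))))), pair(pair(0, b), s(b))):
1. g(h(g(pair(pair(s(0), 0), pair(g(pair(pair(b, 0), pair(b, b)), pair(0, s(b))), g(pair(b, 0), pair(b, s(b))))), pair(pair(pair(b, 0), s(0)), s(pair(0, pair(s(0), 0)))))), pair(pair(0, b), s(b)))  →  g(h(pair(0, pair(s(0), 0))), pair(pair(0, b), s(b)))   [R8 at 1.1]
2. g(h(pair(0, pair(s(0), 0))), pair(pair(0, b), s(b)))  →  g(pair(0, 0), pair(pair(0, b), s(b)))   [R6 at 1]
3. g(pair(0, 0), pair(pair(0, b), s(b)))  →  b   [R8 at ε]

yes — NF(t₁) = b, NF(t₂) = b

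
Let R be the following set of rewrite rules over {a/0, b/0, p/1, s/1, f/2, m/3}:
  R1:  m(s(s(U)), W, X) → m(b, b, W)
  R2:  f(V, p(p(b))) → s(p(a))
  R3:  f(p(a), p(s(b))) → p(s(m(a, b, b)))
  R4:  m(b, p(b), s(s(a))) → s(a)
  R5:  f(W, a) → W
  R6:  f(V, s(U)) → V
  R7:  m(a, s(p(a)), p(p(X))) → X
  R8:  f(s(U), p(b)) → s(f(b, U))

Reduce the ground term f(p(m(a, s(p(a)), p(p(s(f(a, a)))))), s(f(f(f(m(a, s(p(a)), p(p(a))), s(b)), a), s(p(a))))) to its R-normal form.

p(s(a))

1. f(p(m(a, s(p(a)), p(p(s(f(a, a)))))), s(f(f(f(m(a, s(p(a)), p(p(a))), s(b)), a), s(p(a)))))  →  p(m(a, s(p(a)), p(p(s(f(a, a))))))   [R6 at ε]
2. p(m(a, s(p(a)), p(p(s(f(a, a))))))  →  p(s(f(a, a)))   [R7 at 1]
3. p(s(f(a, a)))  →  p(s(a))   [R5 at 1.1]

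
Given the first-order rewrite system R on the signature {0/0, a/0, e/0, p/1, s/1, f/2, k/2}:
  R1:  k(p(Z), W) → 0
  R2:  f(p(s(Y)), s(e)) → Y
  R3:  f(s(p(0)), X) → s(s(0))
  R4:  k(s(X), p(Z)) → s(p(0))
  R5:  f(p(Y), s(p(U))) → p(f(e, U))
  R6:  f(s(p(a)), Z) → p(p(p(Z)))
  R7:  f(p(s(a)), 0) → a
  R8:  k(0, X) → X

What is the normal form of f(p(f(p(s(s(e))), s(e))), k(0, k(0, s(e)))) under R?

e

1. f(p(f(p(s(s(e))), s(e))), k(0, k(0, s(e))))  →  f(p(s(e)), k(0, k(0, s(e))))   [R2 at 1.1]
2. f(p(s(e)), k(0, k(0, s(e))))  →  f(p(s(e)), k(0, s(e)))   [R8 at 2]
3. f(p(s(e)), k(0, s(e)))  →  f(p(s(e)), s(e))   [R8 at 2]
4. f(p(s(e)), s(e))  →  e   [R2 at ε]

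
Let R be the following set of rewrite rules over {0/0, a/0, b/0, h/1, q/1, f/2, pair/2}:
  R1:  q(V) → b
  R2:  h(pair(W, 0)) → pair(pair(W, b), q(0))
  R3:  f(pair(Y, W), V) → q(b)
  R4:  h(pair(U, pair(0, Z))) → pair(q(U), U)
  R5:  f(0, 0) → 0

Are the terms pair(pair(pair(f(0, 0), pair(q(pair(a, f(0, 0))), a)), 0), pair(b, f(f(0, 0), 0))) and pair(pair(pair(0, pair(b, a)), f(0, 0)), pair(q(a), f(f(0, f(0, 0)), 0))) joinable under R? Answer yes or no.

yes — NF(t₁) = pair(pair(pair(0, pair(b, a)), 0), pair(b, 0)), NF(t₂) = pair(pair(pair(0, pair(b, a)), 0), pair(b, 0))

Reduce t₁ = pair(pair(pair(f(0, 0), pair(q(pair(a, f(0, 0))), a)), 0), pair(b, f(f(0, 0), 0))):
1. pair(pair(pair(f(0, 0), pair(q(pair(a, f(0, 0))), a)), 0), pair(b, f(f(0, 0), 0)))  →  pair(pair(pair(0, pair(q(pair(a, f(0, 0))), a)), 0), pair(b, f(f(0, 0), 0)))   [R5 at 1.1.1]
2. pair(pair(pair(0, pair(q(pair(a, f(0, 0))), a)), 0), pair(b, f(f(0, 0), 0)))  →  pair(pair(pair(0, pair(b, a)), 0), pair(b, f(f(0, 0), 0)))   [R1 at 1.1.2.1]
3. pair(pair(pair(0, pair(b, a)), 0), pair(b, f(f(0, 0), 0)))  →  pair(pair(pair(0, pair(b, a)), 0), pair(b, f(0, 0)))   [R5 at 2.2.1]
4. pair(pair(pair(0, pair(b, a)), 0), pair(b, f(0, 0)))  →  pair(pair(pair(0, pair(b, a)), 0), pair(b, 0))   [R5 at 2.2]

Reduce t₂ = pair(pair(pair(0, pair(b, a)), f(0, 0)), pair(q(a), f(f(0, f(0, 0)), 0))):
1. pair(pair(pair(0, pair(b, a)), f(0, 0)), pair(q(a), f(f(0, f(0, 0)), 0)))  →  pair(pair(pair(0, pair(b, a)), 0), pair(q(a), f(f(0, f(0, 0)), 0)))   [R5 at 1.2]
2. pair(pair(pair(0, pair(b, a)), 0), pair(q(a), f(f(0, f(0, 0)), 0)))  →  pair(pair(pair(0, pair(b, a)), 0), pair(b, f(f(0, f(0, 0)), 0)))   [R1 at 2.1]
3. pair(pair(pair(0, pair(b, a)), 0), pair(b, f(f(0, f(0, 0)), 0)))  →  pair(pair(pair(0, pair(b, a)), 0), pair(b, f(f(0, 0), 0)))   [R5 at 2.2.1.2]
4. pair(pair(pair(0, pair(b, a)), 0), pair(b, f(f(0, 0), 0)))  →  pair(pair(pair(0, pair(b, a)), 0), pair(b, f(0, 0)))   [R5 at 2.2.1]
5. pair(pair(pair(0, pair(b, a)), 0), pair(b, f(0, 0)))  →  pair(pair(pair(0, pair(b, a)), 0), pair(b, 0))   [R5 at 2.2]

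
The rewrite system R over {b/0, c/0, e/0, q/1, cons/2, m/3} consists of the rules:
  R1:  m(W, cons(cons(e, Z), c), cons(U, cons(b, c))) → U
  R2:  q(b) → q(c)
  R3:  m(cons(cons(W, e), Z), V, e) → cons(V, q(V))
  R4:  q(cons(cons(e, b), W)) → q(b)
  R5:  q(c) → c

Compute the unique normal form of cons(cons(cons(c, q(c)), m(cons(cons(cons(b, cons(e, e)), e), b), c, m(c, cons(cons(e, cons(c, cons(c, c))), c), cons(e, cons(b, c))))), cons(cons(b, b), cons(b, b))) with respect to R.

1. cons(cons(cons(c, q(c)), m(cons(cons(cons(b, cons(e, e)), e), b), c, m(c, cons(cons(e, cons(c, cons(c, c))), c), cons(e, cons(b, c))))), cons(cons(b, b), cons(b, b)))  →  cons(cons(cons(c, c), m(cons(cons(cons(b, cons(e, e)), e), b), c, m(c, cons(cons(e, cons(c, cons(c, c))), c), cons(e, cons(b, c))))), cons(cons(b, b), cons(b, b)))   [R5 at 1.1.2]
2. cons(cons(cons(c, c), m(cons(cons(cons(b, cons(e, e)), e), b), c, m(c, cons(cons(e, cons(c, cons(c, c))), c), cons(e, cons(b, c))))), cons(cons(b, b), cons(b, b)))  →  cons(cons(cons(c, c), m(cons(cons(cons(b, cons(e, e)), e), b), c, e)), cons(cons(b, b), cons(b, b)))   [R1 at 1.2.3]
3. cons(cons(cons(c, c), m(cons(cons(cons(b, cons(e, e)), e), b), c, e)), cons(cons(b, b), cons(b, b)))  →  cons(cons(cons(c, c), cons(c, q(c))), cons(cons(b, b), cons(b, b)))   [R3 at 1.2]
4. cons(cons(cons(c, c), cons(c, q(c))), cons(cons(b, b), cons(b, b)))  →  cons(cons(cons(c, c), cons(c, c)), cons(cons(b, b), cons(b, b)))   [R5 at 1.2.2]

cons(cons(cons(c, c), cons(c, c)), cons(cons(b, b), cons(b, b)))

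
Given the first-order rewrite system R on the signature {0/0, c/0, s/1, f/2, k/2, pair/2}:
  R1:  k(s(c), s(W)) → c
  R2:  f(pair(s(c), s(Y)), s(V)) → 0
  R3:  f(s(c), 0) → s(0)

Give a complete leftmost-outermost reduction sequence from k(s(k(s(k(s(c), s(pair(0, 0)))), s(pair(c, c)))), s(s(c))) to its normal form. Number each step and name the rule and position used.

c

1. k(s(k(s(k(s(c), s(pair(0, 0)))), s(pair(c, c)))), s(s(c)))  →  k(s(k(s(c), s(pair(c, c)))), s(s(c)))   [R1 at 1.1.1.1]
2. k(s(k(s(c), s(pair(c, c)))), s(s(c)))  →  k(s(c), s(s(c)))   [R1 at 1.1]
3. k(s(c), s(s(c)))  →  c   [R1 at ε]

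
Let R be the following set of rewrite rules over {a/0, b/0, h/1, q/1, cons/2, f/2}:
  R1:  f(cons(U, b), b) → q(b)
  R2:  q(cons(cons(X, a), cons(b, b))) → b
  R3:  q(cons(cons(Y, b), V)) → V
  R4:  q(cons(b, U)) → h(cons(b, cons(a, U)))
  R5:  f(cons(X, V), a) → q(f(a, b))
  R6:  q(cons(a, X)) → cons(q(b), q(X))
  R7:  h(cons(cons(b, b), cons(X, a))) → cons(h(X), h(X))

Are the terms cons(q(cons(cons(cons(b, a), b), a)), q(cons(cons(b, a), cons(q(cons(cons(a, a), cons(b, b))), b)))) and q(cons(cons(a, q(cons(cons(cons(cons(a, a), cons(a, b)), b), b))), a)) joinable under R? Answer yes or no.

no — NF(t₁) = cons(a, b), NF(t₂) = a

Reduce t₁ = cons(q(cons(cons(cons(b, a), b), a)), q(cons(cons(b, a), cons(q(cons(cons(a, a), cons(b, b))), b)))):
1. cons(q(cons(cons(cons(b, a), b), a)), q(cons(cons(b, a), cons(q(cons(cons(a, a), cons(b, b))), b))))  →  cons(a, q(cons(cons(b, a), cons(q(cons(cons(a, a), cons(b, b))), b))))   [R3 at 1]
2. cons(a, q(cons(cons(b, a), cons(q(cons(cons(a, a), cons(b, b))), b))))  →  cons(a, q(cons(cons(b, a), cons(b, b))))   [R2 at 2.1.2.1]
3. cons(a, q(cons(cons(b, a), cons(b, b))))  →  cons(a, b)   [R2 at 2]

Reduce t₂ = q(cons(cons(a, q(cons(cons(cons(cons(a, a), cons(a, b)), b), b))), a)):
1. q(cons(cons(a, q(cons(cons(cons(cons(a, a), cons(a, b)), b), b))), a))  →  q(cons(cons(a, b), a))   [R3 at 1.1.2]
2. q(cons(cons(a, b), a))  →  a   [R3 at ε]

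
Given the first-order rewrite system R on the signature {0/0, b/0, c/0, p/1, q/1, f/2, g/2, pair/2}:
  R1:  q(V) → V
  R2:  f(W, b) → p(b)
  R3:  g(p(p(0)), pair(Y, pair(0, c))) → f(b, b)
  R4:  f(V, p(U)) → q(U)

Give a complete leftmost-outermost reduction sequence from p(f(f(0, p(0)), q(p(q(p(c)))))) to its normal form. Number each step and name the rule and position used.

1. p(f(f(0, p(0)), q(p(q(p(c))))))  →  p(f(q(0), q(p(q(p(c))))))   [R4 at 1.1]
2. p(f(q(0), q(p(q(p(c))))))  →  p(f(0, q(p(q(p(c))))))   [R1 at 1.1]
3. p(f(0, q(p(q(p(c))))))  →  p(f(0, p(q(p(c)))))   [R1 at 1.2]
4. p(f(0, p(q(p(c)))))  →  p(q(q(p(c))))   [R4 at 1]
5. p(q(q(p(c))))  →  p(q(p(c)))   [R1 at 1]
6. p(q(p(c)))  →  p(p(c))   [R1 at 1]

p(p(c))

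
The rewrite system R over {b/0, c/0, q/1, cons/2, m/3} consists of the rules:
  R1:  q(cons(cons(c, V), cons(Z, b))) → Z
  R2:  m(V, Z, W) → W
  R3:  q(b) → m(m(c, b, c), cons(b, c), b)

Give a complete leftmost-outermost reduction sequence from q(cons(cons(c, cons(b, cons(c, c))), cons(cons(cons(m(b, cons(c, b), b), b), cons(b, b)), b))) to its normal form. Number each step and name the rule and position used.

cons(cons(b, b), cons(b, b))

1. q(cons(cons(c, cons(b, cons(c, c))), cons(cons(cons(m(b, cons(c, b), b), b), cons(b, b)), b)))  →  cons(cons(m(b, cons(c, b), b), b), cons(b, b))   [R1 at ε]
2. cons(cons(m(b, cons(c, b), b), b), cons(b, b))  →  cons(cons(b, b), cons(b, b))   [R2 at 1.1]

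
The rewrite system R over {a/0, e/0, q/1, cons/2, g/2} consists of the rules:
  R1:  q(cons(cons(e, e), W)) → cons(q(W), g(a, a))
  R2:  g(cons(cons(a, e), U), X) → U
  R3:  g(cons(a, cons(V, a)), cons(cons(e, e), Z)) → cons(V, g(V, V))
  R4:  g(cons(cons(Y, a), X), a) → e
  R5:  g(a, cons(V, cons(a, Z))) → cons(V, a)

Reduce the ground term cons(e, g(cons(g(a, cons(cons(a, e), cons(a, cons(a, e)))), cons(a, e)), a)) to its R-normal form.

cons(e, e)

1. cons(e, g(cons(g(a, cons(cons(a, e), cons(a, cons(a, e)))), cons(a, e)), a))  →  cons(e, g(cons(cons(cons(a, e), a), cons(a, e)), a))   [R5 at 2.1.1]
2. cons(e, g(cons(cons(cons(a, e), a), cons(a, e)), a))  →  cons(e, e)   [R4 at 2]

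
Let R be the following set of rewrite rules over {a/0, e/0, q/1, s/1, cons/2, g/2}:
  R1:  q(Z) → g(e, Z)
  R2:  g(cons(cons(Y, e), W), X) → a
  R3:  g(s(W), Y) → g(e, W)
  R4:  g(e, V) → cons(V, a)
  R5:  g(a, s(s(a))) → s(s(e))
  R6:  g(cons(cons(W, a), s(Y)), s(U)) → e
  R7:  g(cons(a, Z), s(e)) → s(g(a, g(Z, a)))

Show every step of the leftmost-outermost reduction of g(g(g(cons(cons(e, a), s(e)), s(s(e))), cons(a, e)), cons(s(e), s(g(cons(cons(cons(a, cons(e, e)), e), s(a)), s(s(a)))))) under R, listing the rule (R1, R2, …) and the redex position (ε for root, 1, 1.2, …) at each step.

a

1. g(g(g(cons(cons(e, a), s(e)), s(s(e))), cons(a, e)), cons(s(e), s(g(cons(cons(cons(a, cons(e, e)), e), s(a)), s(s(a))))))  →  g(g(e, cons(a, e)), cons(s(e), s(g(cons(cons(cons(a, cons(e, e)), e), s(a)), s(s(a))))))   [R6 at 1.1]
2. g(g(e, cons(a, e)), cons(s(e), s(g(cons(cons(cons(a, cons(e, e)), e), s(a)), s(s(a))))))  →  g(cons(cons(a, e), a), cons(s(e), s(g(cons(cons(cons(a, cons(e, e)), e), s(a)), s(s(a))))))   [R4 at 1]
3. g(cons(cons(a, e), a), cons(s(e), s(g(cons(cons(cons(a, cons(e, e)), e), s(a)), s(s(a))))))  →  a   [R2 at ε]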